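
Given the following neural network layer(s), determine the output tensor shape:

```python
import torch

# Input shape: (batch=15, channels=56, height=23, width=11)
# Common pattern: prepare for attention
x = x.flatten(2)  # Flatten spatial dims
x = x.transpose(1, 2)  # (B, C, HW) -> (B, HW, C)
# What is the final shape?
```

Input: (15, 56, 23, 11) -> after flatten(2): (15, 56, 253) -> Output: (15, 253, 56)

Answer: (15, 253, 56)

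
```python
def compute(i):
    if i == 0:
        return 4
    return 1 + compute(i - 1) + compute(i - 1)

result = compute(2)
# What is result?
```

compute(i) = 1 + 2·compute(i-1), compute(0)=4. Closed form: (4+1)·2^2 - 1 = 19.

Answer: 19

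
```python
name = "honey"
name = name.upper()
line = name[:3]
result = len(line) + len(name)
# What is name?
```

Trace:
`name = "honey"` → name = 'honey'
`name = name.upper()` → name = 'HONEY'
`line = name[:3]` → line = 'HON'
`result = len(line) + len(name)` → result = 8
So name = 'HONEY'

Answer: 'HONEY'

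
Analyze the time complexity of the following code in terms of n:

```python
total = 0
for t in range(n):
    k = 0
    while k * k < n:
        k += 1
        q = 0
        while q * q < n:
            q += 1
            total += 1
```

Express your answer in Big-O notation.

Each loop level contributes: n × √n × √n. Multiplying the contributions gives O(n^2).

Answer: O(n^2)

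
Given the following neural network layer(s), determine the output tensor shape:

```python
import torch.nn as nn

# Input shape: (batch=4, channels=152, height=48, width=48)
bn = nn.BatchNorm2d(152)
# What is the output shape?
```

Input: (4, 152, 48, 48) -> Output: (4, 152, 48, 48)

Answer: (4, 152, 48, 48)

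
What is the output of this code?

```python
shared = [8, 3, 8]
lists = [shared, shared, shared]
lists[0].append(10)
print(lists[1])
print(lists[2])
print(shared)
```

Key concept: list of same reference.
Step by step:
`shared = [8, 3, 8]` → shared = [8, 3, 8]
`lists = [shared, shared, shared]` → lists = [[8, 3, 8], [8, 3, 8], [8, 3, 8]]
`lists[0].append(10)` → shared = [8, 3, 8, 10]; lists = [[8, 3, 8, 10], [8, 3, 8, 10], [8, 3, 8, 10]]
`print(lists[1])` → prints [8, 3, 8, 10]
`print(lists[2])` → prints [8, 3, 8, 10]
`print(shared)` → prints [8, 3, 8, 10]

Answer:
[8, 3, 8, 10]
[8, 3, 8, 10]
[8, 3, 8, 10]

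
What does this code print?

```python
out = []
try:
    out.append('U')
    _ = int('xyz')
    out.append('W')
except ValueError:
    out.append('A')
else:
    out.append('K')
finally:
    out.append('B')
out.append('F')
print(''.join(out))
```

Execution trace: 'U' (try body) → 'A' (except ValueError) → 'B' (finally) → 'F' (after the try/except). Output: UABF

Answer: UABF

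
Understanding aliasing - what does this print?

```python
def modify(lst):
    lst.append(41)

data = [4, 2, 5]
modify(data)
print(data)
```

Key concept: function modifies passed list.
Step by step:
`data = [4, 2, 5]` → data = [4, 2, 5]
`modify(data)` → data = [4, 2, 5, 41]
`print(data)` → prints [4, 2, 5, 41]

Answer: [4, 2, 5, 41]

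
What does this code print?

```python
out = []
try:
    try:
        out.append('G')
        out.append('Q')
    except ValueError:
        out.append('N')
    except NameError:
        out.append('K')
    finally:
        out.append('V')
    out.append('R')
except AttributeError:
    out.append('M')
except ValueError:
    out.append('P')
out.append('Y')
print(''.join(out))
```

Execution trace: 'G' (inner try body) → 'Q' (inner try body, no exception) → 'V' (inner finally) → 'R' (try body, no exception) → 'Y' (after the try/except). Output: GQVRY

Answer: GQVRY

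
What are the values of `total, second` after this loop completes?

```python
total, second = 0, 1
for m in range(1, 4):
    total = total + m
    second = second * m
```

Sum and factorial of 1 to 3
`total, second` takes the values: (0, 1) → (1, 1) → (3, 1) → (3, 2) → (6, 2) → (6, 6)

Answer: 6, 6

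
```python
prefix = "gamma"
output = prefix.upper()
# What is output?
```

Trace:
`prefix = "gamma"` → prefix = 'gamma'
`output = prefix.upper()` → output = 'GAMMA'
So output = 'GAMMA'

Answer: 'GAMMA'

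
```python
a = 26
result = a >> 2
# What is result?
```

Trace:
`a = 26` → a = 26
`result = a >> 2` → result = 6
So result = 6

Answer: 6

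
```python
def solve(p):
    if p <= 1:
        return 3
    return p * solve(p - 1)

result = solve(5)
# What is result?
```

solve(5) = 5 * 4 * 3 * 2 * 3 = 360

Answer: 360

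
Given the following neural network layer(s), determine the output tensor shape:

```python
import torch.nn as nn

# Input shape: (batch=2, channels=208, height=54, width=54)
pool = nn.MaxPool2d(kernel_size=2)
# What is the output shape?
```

Input: (2, 208, 54, 54) -> Output: (2, 208, 27, 27)

Answer: (2, 208, 27, 27)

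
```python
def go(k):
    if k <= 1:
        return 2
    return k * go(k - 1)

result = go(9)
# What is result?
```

go(9) = 9 * 8 * 7 * 6 * 5 * 4 * 3 * 2 * 2 = 725760

Answer: 725760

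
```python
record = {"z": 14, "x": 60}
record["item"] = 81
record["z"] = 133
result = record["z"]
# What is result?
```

Trace:
`record = {"z": 14, "x": 60}` → record = {'z': 14, 'x': 60}
`record["item"] = 81` → record = {'z': 14, 'x': 60, 'item': 81}
`record["z"] = 133` → record = {'z': 133, 'x': 60, 'item': 81}
`result = record["z"]` → result = 133
So result = 133

Answer: 133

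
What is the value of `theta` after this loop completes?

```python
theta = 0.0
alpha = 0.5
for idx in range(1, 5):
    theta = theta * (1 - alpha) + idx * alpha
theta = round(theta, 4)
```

Moving average with lr=0.5
`theta` takes the values: 0.0 → 0.5 → 1.25 → 2.125 → 3.0625

Answer: 3.0625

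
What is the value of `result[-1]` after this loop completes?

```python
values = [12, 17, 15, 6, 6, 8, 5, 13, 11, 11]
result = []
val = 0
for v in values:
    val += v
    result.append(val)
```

Cumulative sum ends at 104
`result` takes the values: [] → [12] → [12, 29] → [12, 29, 44] → [12, 29, 44, 50] → [12, 29, 44, 50, 56] → [12, 29, 44, 50, 56, 64] → [12, 29, 44, 50, 56, 64, 69] → [12, 29, 44, 50, 56, 64, 69, 82] → [12, 29, 44, 50, 56, 64, 69, 82, 93] → [12, 29, 44, 50, 56, 64, 69, 82, 93, 104]
So `result[-1]` = 104

Answer: 104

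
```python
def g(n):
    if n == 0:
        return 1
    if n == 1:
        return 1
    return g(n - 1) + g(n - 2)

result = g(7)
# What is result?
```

Build up from base cases: g(0)=1, g(1)=1, g(2)=2, g(3)=3, g(4)=5, g(5)=8, g(6)=13, ..., g(7)=21

Answer: 21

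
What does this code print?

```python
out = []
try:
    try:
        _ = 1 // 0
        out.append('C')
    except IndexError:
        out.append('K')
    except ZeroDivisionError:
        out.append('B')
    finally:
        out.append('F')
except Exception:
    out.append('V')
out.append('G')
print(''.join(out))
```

Execution trace: 'B' (inner except ZeroDivisionError) → 'F' (inner finally) → 'G' (after the try/except). Output: BFG

Answer: BFG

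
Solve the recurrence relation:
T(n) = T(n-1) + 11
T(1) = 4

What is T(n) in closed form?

Unrolling: T(n) = T(1) + 11·(n-1) = 4 + 11(n-1) = 11n - 7.

Answer: T(n) = 11n - 7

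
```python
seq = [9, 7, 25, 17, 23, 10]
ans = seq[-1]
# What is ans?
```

Trace:
`seq = [9, 7, 25, 17, 23, 10]` → seq = [9, 7, 25, 17, 23, 10]
`ans = seq[-1]` → ans = 10
So ans = 10

Answer: 10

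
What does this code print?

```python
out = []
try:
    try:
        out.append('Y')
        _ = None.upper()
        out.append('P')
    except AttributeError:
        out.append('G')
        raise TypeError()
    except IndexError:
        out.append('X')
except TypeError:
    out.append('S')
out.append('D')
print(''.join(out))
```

Execution trace: 'Y' (inner try body) → 'G' (inner except AttributeError) → 'S' (outer except TypeError) → 'D' (after the try/except). Output: YGSD

Answer: YGSD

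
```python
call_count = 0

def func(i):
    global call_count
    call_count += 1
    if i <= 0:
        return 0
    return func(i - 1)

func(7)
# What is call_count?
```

Linear recursion stepping by 1: 8 calls from i=7 down to ≤0.

Answer: 8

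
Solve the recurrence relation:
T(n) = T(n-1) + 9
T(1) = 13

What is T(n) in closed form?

Unrolling: T(n) = T(1) + 9·(n-1) = 13 + 9(n-1) = 9n + 4.

Answer: T(n) = 9n + 4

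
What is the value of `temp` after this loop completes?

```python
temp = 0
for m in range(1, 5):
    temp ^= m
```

XOR of 1 to 4
`temp` takes the values: 0 → 1 → 3 → 0 → 4

Answer: 4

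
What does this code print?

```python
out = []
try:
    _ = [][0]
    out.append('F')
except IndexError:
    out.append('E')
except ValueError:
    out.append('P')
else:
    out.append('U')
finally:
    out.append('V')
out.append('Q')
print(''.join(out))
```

Execution trace: 'E' (except IndexError) → 'V' (finally) → 'Q' (after the try/except). Output: EVQ

Answer: EVQ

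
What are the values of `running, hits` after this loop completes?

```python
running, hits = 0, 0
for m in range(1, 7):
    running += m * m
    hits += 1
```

Sum of squares and count
`running, hits` takes the values: (0, 0) → (1, 0) → (1, 1) → (5, 1) → (5, 2) → (14, 2) → (14, 3) → (30, 3) → (30, 4) → (55, 4) → (55, 5) → (91, 5) → (91, 6)

Answer: 91, 6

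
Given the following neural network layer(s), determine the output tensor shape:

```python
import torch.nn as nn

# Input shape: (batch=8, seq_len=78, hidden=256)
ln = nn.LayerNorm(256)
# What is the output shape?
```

Input: (8, 78, 256) -> Output: (8, 78, 256)

Answer: (8, 78, 256)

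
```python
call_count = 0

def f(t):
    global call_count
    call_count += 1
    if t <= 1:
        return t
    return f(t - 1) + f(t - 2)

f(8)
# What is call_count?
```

Calls(t) = 1 + Calls(t-1) + Calls(t-2); Calls(0)=Calls(1)=1. For t=8 this gives 67.

Answer: 67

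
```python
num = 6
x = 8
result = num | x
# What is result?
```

Trace:
`num = 6` → num = 6
`x = 8` → x = 8
`result = num | x` → result = 14
So result = 14

Answer: 14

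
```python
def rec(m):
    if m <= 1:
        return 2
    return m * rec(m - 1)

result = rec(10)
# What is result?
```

rec(10) = 10 * 9 * 8 * 7 * 6 * 5 * 4 * 3 * 2 * 2 = 7257600

Answer: 7257600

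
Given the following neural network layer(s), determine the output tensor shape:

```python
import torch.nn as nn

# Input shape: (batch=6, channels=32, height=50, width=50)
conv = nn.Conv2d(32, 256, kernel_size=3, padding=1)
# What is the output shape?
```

Input: (6, 32, 50, 50) -> Output: (6, 256, 50, 50)

Answer: (6, 256, 50, 50)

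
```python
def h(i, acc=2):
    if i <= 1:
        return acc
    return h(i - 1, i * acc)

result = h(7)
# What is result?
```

Accumulator trace (n, acc): (7, 2) -> (6, 14) -> (5, 84) -> (4, 420) -> (3, 1680) -> (2, 5040) -> (1, 10080) -> return 10080

Answer: 10080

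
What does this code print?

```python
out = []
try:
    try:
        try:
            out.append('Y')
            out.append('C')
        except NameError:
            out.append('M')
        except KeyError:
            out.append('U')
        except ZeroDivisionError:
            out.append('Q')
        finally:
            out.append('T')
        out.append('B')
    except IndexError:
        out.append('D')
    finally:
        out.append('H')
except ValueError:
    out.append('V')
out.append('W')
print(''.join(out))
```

Execution trace: 'Y' (inner try body) → 'C' (inner try body, no exception) → 'T' (inner finally) → 'B' (try body, no exception) → 'H' (finally) → 'W' (after the try/except). Output: YCTBHW

Answer: YCTBHW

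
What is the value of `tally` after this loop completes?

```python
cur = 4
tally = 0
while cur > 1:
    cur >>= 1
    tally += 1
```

Count right shifts until 1
`tally` takes the values: 0 → 1 → 2

Answer: 2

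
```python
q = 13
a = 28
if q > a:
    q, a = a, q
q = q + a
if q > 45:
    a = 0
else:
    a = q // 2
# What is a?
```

Trace:
`q = 13` → q = 13
`a = 28` → a = 28
`if q > a: ...` → q > a is False → no variable changes
`q = q + a` → q = 41
`if q > 45: ...` → q > 45 is False, take else branch → a = 20
So a = 20

Answer: 20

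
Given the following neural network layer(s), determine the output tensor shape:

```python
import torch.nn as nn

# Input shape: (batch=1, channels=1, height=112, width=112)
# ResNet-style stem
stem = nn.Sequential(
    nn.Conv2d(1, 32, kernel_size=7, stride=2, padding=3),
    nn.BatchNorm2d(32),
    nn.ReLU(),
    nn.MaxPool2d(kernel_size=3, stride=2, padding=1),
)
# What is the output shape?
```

Input: (1, 1, 112, 112) -> after Conv2d 7x7 stride=2: (1, 32, 56, 56) -> Output: (1, 32, 28, 28)

Answer: (1, 32, 28, 28)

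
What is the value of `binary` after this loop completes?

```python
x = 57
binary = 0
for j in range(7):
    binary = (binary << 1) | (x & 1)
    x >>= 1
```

Reverse lowest 7 bits of 57
`binary` takes the values: 0 → 1 → 2 → 4 → 9 → 19 → 39 → 78

Answer: 78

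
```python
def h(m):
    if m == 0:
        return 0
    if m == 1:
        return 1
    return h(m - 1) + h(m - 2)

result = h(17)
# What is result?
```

Build up from base cases: h(0)=0, h(1)=1, h(2)=1, h(3)=2, h(4)=3, h(5)=5, h(6)=8, ..., h(17)=1597

Answer: 1597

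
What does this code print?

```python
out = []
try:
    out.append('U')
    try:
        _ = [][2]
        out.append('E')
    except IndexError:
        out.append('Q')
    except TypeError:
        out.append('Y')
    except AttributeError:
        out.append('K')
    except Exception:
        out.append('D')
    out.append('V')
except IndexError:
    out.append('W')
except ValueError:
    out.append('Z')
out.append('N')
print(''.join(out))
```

Execution trace: 'U' (try body) → 'Q' (inner except IndexError) → 'V' (try body, no exception) → 'N' (after the try/except). Output: UQVN

Answer: UQVN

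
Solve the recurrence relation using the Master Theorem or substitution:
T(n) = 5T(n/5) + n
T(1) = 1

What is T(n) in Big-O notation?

By Master Theorem: a=5, b=5, f(n)=n. Since log_5(5) = 1 and f(n) = Θ(n^1), Case 2 applies. T(n) = O(n log n).

Answer: O(n log n)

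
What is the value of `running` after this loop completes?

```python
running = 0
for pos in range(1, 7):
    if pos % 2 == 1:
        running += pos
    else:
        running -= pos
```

Add odd, subtract even
`running` takes the values: 0 → 1 → -1 → 2 → -2 → 3 → -3

Answer: -3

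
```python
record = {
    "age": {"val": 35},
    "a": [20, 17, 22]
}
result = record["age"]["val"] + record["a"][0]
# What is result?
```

Trace:
`record = { ...` → record = {'age': {'val': 35}, 'a': [20, 17, 22]}
`result = record["age"]["val"] + record["a"][0]` → result = 55
So result = 55

Answer: 55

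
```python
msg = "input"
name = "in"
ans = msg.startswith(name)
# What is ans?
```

Trace:
`msg = "input"` → msg = 'input'
`name = "in"` → name = 'in'
`ans = msg.startswith(name)` → ans = True
So ans = True

Answer: True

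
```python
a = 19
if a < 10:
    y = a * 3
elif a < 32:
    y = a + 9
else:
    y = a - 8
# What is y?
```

Trace:
`a = 19` → a = 19
`if a < 10: ...` → a < 10 is False, a < 32 is True → y = 28
So y = 28

Answer: 28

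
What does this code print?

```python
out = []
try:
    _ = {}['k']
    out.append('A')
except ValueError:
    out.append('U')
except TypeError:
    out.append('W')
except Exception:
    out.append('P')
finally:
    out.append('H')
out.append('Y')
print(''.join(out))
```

Execution trace: 'P' (except Exception) → 'H' (finally) → 'Y' (after the try/except). Output: PHY

Answer: PHY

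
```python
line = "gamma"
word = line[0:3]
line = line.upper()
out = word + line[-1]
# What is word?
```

Trace:
`line = "gamma"` → line = 'gamma'
`word = line[0:3]` → word = 'gam'
`line = line.upper()` → line = 'GAMMA'
`out = word + line[-1]` → out = 'gamA'
So word = 'gam'

Answer: 'gam'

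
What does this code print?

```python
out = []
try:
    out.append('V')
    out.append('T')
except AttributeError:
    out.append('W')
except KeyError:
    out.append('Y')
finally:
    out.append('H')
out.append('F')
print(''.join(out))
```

Execution trace: 'V' (try body) → 'T' (try body, no exception) → 'H' (finally) → 'F' (after the try/except). Output: VTHF

Answer: VTHF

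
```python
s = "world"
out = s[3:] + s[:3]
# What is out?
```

Trace:
`s = "world"` → s = 'world'
`out = s[3:] + s[:3]` → out = 'ldwor'
So out = 'ldwor'

Answer: 'ldwor'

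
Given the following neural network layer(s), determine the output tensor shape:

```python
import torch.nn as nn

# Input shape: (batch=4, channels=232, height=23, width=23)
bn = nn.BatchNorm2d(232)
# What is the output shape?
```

Input: (4, 232, 23, 23) -> Output: (4, 232, 23, 23)

Answer: (4, 232, 23, 23)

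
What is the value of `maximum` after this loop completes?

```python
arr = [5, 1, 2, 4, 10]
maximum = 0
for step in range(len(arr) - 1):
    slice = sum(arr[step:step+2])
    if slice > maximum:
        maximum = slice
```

Max sum of 2-element window in [5, 1, 2, 4, 10]
`maximum` takes the values: 0 → 6 → 14

Answer: 14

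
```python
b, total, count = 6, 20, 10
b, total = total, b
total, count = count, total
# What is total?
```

Trace:
`b, total, count = 6, 20, 10` → b = 6; total = 20; count = 10
`b, total = total, b` → b = 20; total = 6
`total, count = count, total` → total = 10; count = 6
So total = 10

Answer: 10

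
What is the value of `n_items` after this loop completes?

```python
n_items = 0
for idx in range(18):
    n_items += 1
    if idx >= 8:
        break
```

Loop breaks when idx reaches 8, n_items is 9
`n_items` takes the values: 0 → 1 → 2 → 3 → 4 → 5 → 6 → 7 → 8 → 9

Answer: 9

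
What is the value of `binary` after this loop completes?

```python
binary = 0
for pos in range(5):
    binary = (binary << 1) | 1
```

Build 5 consecutive 1-bits: 0b11111
`binary` takes the values: 0 → 1 → 3 → 7 → 15 → 31

Answer: 31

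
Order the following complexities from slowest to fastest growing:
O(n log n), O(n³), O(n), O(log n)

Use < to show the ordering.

Ordered by growth rate: O(log n) < O(n) < O(n log n) < O(n³)

Answer: O(log n) < O(n) < O(n log n) < O(n³)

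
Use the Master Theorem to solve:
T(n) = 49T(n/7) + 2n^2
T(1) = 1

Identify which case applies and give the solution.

a=49, b=7, f(n)=2n^2. log_7(49) = 2. Since c=2 = 2, Case 2 applies: T(n) = Θ(n^log_b(a) · log n) = O(n^2 log n).

Answer: O(n^2 log n) - Case 2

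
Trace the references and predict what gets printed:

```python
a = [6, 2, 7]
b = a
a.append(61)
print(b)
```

Key concept: basic list aliasing.
Step by step:
`a = [6, 2, 7]` → a = [6, 2, 7]
`b = a` → b = [6, 2, 7] (same object as a)
`a.append(61)` → a = [6, 2, 7, 61] (same object as b); b = [6, 2, 7, 61] (same object as a)
`print(b)` → prints [6, 2, 7, 61]

Answer: [6, 2, 7, 61]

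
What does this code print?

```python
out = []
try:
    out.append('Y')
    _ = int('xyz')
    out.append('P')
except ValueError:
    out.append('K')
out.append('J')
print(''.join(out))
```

Execution trace: 'Y' (try body) → 'K' (except ValueError) → 'J' (after the try/except). Output: YKJ

Answer: YKJ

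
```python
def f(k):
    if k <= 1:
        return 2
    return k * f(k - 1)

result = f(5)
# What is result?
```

f(5) = 5 * 4 * 3 * 2 * 2 = 240

Answer: 240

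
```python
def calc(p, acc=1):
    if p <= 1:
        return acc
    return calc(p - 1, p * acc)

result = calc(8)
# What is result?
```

Accumulator trace (n, acc): (8, 1) -> (7, 8) -> (6, 56) -> (5, 336) -> (4, 1680) -> (3, 6720) -> (2, 20160) -> (1, 40320) -> return 40320

Answer: 40320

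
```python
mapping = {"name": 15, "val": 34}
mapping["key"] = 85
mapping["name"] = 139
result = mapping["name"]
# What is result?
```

Trace:
`mapping = {"name": 15, "val": 34}` → mapping = {'name': 15, 'val': 34}
`mapping["key"] = 85` → mapping = {'name': 15, 'val': 34, 'key': 85}
`mapping["name"] = 139` → mapping = {'name': 139, 'val': 34, 'key': 85}
`result = mapping["name"]` → result = 139
So result = 139

Answer: 139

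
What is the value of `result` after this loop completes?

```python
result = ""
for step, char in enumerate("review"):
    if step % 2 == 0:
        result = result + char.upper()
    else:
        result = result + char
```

Uppercase even positions in 'review'
`result` takes the values: "" → "R" → "Re" → "ReV" → "ReVi" → "ReViE" → "ReViEw"

Answer: "ReViEw"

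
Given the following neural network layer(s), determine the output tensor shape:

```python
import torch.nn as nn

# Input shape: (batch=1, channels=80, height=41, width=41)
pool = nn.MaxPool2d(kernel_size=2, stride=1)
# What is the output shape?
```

Input: (1, 80, 41, 41) -> Output: (1, 80, 40, 40)

Answer: (1, 80, 40, 40)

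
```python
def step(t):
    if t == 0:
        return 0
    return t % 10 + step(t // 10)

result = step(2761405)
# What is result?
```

Sum of digits of 2761405: 5 + 0 + 4 + 1 + 6 + 7 + 2 = 25

Answer: 25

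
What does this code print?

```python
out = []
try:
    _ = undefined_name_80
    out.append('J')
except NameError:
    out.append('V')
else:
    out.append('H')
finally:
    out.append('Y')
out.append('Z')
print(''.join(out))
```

Execution trace: 'V' (except NameError) → 'Y' (finally) → 'Z' (after the try/except). Output: VYZ

Answer: VYZ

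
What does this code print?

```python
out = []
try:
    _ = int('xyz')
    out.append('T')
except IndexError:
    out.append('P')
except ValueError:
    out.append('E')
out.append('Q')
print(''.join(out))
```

Execution trace: 'E' (except ValueError) → 'Q' (after the try/except). Output: EQ

Answer: EQ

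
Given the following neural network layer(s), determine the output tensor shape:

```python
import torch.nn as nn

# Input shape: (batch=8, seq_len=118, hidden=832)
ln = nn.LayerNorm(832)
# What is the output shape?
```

Input: (8, 118, 832) -> Output: (8, 118, 832)

Answer: (8, 118, 832)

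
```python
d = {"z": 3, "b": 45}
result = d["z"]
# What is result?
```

Trace:
`d = {"z": 3, "b": 45}` → d = {'z': 3, 'b': 45}
`result = d["z"]` → result = 3
So result = 3

Answer: 3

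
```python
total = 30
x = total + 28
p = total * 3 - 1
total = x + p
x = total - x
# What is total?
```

Trace:
`total = 30` → total = 30
`x = total + 28` → x = 58
`p = total * 3 - 1` → p = 89
`total = x + p` → total = 147
`x = total - x` → x = 89
So total = 147

Answer: 147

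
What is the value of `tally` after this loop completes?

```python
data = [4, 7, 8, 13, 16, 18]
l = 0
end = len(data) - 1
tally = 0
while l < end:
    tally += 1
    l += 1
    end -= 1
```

Iterations until pointers meet (list length 6)
`tally` takes the values: 0 → 1 → 2 → 3

Answer: 3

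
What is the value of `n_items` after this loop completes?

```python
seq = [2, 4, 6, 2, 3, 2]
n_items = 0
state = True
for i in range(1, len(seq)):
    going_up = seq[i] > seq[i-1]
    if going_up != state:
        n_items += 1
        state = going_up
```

Count direction changes in [2, 4, 6, 2, 3, 2]
`n_items` takes the values: 0 → 1 → 2 → 3

Answer: 3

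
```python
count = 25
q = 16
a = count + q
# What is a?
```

Trace:
`count = 25` → count = 25
`q = 16` → q = 16
`a = count + q` → a = 41
So a = 41

Answer: 41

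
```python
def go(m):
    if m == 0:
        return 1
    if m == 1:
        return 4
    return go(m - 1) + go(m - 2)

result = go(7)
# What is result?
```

Build up from base cases: go(0)=1, go(1)=4, go(2)=5, go(3)=9, go(4)=14, go(5)=23, go(6)=37, ..., go(7)=60

Answer: 60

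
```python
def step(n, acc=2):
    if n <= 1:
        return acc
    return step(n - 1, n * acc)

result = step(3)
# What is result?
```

Accumulator trace (n, acc): (3, 2) -> (2, 6) -> (1, 12) -> return 12

Answer: 12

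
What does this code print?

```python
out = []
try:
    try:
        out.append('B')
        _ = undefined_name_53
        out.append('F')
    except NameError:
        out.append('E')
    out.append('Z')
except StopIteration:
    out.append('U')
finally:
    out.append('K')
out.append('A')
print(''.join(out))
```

Execution trace: 'B' (inner try body) → 'E' (inner except NameError) → 'Z' (try body, no exception) → 'K' (finally) → 'A' (after the try/except). Output: BEZKA

Answer: BEZKA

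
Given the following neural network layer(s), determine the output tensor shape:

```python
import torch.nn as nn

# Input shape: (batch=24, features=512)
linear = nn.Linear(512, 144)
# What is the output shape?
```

Input: (24, 512) -> Output: (24, 144)

Answer: (24, 144)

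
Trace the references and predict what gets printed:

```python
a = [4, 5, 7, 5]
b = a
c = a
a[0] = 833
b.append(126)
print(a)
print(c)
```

Key concept: multiple aliases.
Step by step:
`a = [4, 5, 7, 5]` → a = [4, 5, 7, 5]
`b = a` → b = [4, 5, 7, 5] (same object as a)
`c = a` → c = [4, 5, 7, 5] (same object as a, b)
`a[0] = 833` → a = [833, 5, 7, 5] (same object as b, c); b = [833, 5, 7, 5] (same object as a, c); c = [833, 5, 7, 5] (same object as a, b)
`b.append(126)` → a = [833, 5, 7, 5, 126] (same object as b, c); b = [833, 5, 7, 5, 126] (same object as a, c); c = [833, 5, 7, 5, 126] (same object as a, b)
`print(a)` → prints [833, 5, 7, 5, 126]
`print(c)` → prints [833, 5, 7, 5, 126]

Answer:
[833, 5, 7, 5, 126]
[833, 5, 7, 5, 126]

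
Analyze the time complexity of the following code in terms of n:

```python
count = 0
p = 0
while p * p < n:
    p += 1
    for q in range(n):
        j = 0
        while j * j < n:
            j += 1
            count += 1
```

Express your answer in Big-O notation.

Each loop level contributes: √n × n × √n. Multiplying the contributions gives O(n^2).

Answer: O(n^2)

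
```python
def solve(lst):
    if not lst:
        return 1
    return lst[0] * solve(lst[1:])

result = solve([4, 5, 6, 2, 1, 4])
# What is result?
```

Product over [4, 5, 6, 2, 1, 4] = 4 * 5 * 6 * 2 * 1 * 4 = 960

Answer: 960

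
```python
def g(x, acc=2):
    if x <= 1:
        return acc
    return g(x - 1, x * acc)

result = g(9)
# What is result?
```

Accumulator trace (n, acc): (9, 2) -> (8, 18) -> (7, 144) -> (6, 1008) -> (5, 6048) -> (4, 30240) -> (3, 120960) -> (2, 362880) -> (1, 725760) -> return 725760

Answer: 725760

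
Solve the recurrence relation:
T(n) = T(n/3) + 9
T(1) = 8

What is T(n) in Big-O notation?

Each step divides n by 3 and adds 9. After log_3(n) steps we reach T(1)=8. So T(n) = 9·log_3(n) + 8 = O(log n).

Answer: O(log n)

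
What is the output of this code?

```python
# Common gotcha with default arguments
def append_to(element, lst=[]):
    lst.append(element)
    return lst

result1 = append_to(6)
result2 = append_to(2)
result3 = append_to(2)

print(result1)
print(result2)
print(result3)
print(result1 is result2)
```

Key concept: mutable default argument gotcha.
Step by step:
`result1 = append_to(6)` → result1 = [6]
`result2 = append_to(2)` → result1 = [6, 2] (same object as result2); result2 = [6, 2] (same object as result1)
`result3 = append_to(2)` → result1 = [6, 2, 2] (same object as result2, result3); result2 = [6, 2, 2] (same object as result1, result3); result3 = [6, 2, 2] (same object as result1, result2)
`print(result1)` → prints [6, 2, 2]
`print(result2)` → prints [6, 2, 2]
`print(result3)` → prints [6, 2, 2]
`print(result1 is result2)` → prints True

Answer:
[6, 2, 2]
[6, 2, 2]
[6, 2, 2]
True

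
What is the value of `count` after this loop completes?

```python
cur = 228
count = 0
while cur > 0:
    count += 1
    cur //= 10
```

Count digits by repeated division by 10
`count` takes the values: 0 → 1 → 2 → 3

Answer: 3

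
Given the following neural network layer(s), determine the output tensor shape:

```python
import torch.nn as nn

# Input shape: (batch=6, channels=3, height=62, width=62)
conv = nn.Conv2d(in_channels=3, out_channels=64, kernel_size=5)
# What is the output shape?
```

Input: (6, 3, 62, 62) -> Output: (6, 64, 58, 58)

Answer: (6, 64, 58, 58)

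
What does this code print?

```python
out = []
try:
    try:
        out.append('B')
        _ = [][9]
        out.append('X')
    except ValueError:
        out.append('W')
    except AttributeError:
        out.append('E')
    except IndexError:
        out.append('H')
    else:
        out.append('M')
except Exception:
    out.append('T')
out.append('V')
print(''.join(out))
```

Execution trace: 'B' (inner try body) → 'H' (inner except IndexError) → 'V' (after the try/except). Output: BHV

Answer: BHV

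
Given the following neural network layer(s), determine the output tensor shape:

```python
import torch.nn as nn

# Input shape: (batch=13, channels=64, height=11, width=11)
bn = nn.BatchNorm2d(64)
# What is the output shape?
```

Input: (13, 64, 11, 11) -> Output: (13, 64, 11, 11)

Answer: (13, 64, 11, 11)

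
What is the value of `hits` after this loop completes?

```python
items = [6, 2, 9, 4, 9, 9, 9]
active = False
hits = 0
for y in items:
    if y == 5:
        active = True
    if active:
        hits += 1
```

Count elements after first 5 in [6, 2, 9, 4, 9, 9, 9]
`hits` takes the values: 0

Answer: 0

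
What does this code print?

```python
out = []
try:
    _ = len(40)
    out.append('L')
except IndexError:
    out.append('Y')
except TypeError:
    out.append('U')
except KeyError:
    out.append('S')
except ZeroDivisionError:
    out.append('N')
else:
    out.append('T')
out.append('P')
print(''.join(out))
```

Execution trace: 'U' (except TypeError) → 'P' (after the try/except). Output: UP

Answer: UP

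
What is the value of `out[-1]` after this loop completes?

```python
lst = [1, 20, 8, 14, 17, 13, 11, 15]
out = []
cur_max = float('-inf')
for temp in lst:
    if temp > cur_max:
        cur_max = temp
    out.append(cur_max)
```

Running max ends at 20
`out` takes the values: [] → [1] → [1, 20] → [1, 20, 20] → [1, 20, 20, 20] → [1, 20, 20, 20, 20] → [1, 20, 20, 20, 20, 20] → [1, 20, 20, 20, 20, 20, 20] → [1, 20, 20, 20, 20, 20, 20, 20]
So `out[-1]` = 20

Answer: 20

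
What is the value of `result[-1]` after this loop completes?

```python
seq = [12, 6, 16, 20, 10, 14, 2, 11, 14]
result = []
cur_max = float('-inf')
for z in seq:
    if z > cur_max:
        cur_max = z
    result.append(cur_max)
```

Running max ends at 20
`result` takes the values: [] → [12] → [12, 12] → [12, 12, 16] → [12, 12, 16, 20] → [12, 12, 16, 20, 20] → [12, 12, 16, 20, 20, 20] → [12, 12, 16, 20, 20, 20, 20] → [12, 12, 16, 20, 20, 20, 20, 20] → [12, 12, 16, 20, 20, 20, 20, 20, 20]
So `result[-1]` = 20

Answer: 20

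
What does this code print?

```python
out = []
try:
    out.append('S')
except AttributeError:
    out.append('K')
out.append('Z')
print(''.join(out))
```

Execution trace: 'S' (try body, no exception) → 'Z' (after the try/except). Output: SZ

Answer: SZ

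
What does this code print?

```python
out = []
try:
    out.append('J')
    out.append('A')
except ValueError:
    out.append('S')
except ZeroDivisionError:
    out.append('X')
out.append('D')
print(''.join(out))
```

Execution trace: 'J' (try body) → 'A' (try body, no exception) → 'D' (after the try/except). Output: JAD

Answer: JAD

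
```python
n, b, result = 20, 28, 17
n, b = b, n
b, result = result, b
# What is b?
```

Trace:
`n, b, result = 20, 28, 17` → n = 20; b = 28; result = 17
`n, b = b, n` → n = 28; b = 20
`b, result = result, b` → b = 17; result = 20
So b = 17

Answer: 17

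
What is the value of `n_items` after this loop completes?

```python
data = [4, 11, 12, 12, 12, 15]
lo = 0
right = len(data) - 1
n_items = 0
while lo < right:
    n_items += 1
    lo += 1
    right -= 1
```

Iterations until pointers meet (list length 6)
`n_items` takes the values: 0 → 1 → 2 → 3

Answer: 3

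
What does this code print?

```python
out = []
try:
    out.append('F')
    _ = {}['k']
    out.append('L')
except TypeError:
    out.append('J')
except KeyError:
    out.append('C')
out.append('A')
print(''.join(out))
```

Execution trace: 'F' (try body) → 'C' (except KeyError) → 'A' (after the try/except). Output: FCA

Answer: FCA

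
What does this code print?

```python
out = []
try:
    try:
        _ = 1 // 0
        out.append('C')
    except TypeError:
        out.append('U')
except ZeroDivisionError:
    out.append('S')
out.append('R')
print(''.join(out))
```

Execution trace: 'S' (outer except ZeroDivisionError) → 'R' (after the try/except). Output: SR

Answer: SR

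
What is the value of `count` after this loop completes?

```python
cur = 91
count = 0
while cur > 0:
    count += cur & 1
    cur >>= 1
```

Count set bits in 91 (binary: 0b1011011)
`count` takes the values: 0 → 1 → 2 → 3 → 4 → 5

Answer: 5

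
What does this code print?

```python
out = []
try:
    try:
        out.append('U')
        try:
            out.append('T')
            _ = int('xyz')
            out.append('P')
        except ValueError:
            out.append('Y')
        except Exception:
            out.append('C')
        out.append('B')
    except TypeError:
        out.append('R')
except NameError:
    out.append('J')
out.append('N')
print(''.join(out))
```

Execution trace: 'U' (try body) → 'T' (inner try body) → 'Y' (inner except ValueError) → 'B' (try body, no exception) → 'N' (after the try/except). Output: UTYBN

Answer: UTYBN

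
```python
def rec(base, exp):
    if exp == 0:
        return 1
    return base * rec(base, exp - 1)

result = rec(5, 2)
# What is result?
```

rec(5, 2) = 5 * 5 = 25

Answer: 25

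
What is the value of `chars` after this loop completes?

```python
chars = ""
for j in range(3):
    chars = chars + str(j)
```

Concatenate digits 0 to 2
`chars` takes the values: "" → "0" → "01" → "012"

Answer: "012"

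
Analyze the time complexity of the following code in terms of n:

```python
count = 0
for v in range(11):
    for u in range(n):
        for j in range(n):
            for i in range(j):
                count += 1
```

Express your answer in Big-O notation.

Each loop level contributes: 1 × n × n × n. Multiplying the contributions gives O(n^3).

Answer: O(n^3)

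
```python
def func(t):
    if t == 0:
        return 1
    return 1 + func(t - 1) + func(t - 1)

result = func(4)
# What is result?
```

func(t) = 1 + 2·func(t-1), func(0)=1. Closed form: (1+1)·2^4 - 1 = 31.

Answer: 31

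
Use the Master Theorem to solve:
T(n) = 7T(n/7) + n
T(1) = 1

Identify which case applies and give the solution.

a=7, b=7, f(n)=n. log_7(7) = 1. Since c=1 = 1, Case 2 applies: T(n) = Θ(n^log_b(a) · log n) = O(n log n).

Answer: O(n log n) - Case 2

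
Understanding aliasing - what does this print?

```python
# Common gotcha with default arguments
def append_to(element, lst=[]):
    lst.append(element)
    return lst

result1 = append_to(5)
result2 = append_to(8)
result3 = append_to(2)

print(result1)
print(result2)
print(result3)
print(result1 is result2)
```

Key concept: mutable default argument gotcha.
Step by step:
`result1 = append_to(5)` → result1 = [5]
`result2 = append_to(8)` → result1 = [5, 8] (same object as result2); result2 = [5, 8] (same object as result1)
`result3 = append_to(2)` → result1 = [5, 8, 2] (same object as result2, result3); result2 = [5, 8, 2] (same object as result1, result3); result3 = [5, 8, 2] (same object as result1, result2)
`print(result1)` → prints [5, 8, 2]
`print(result2)` → prints [5, 8, 2]
`print(result3)` → prints [5, 8, 2]
`print(result1 is result2)` → prints True

Answer:
[5, 8, 2]
[5, 8, 2]
[5, 8, 2]
True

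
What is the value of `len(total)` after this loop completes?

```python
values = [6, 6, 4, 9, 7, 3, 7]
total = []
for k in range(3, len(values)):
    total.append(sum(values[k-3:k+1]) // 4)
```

Number of 4-element averages
`total` takes the values: [] → [6] → [6, 6] → [6, 6, 5] → [6, 6, 5, 6]
So `len(total)` = 4

Answer: 4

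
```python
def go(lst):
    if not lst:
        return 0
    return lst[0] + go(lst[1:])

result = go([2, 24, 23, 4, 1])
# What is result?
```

2 + 24 + 23 + 4 + 1 + 0 = 54

Answer: 54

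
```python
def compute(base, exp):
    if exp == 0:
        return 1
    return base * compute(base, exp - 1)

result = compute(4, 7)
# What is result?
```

compute(4, 7) = 4 * 4 * 4 * 4 * 4 * 4 * 4 = 16384

Answer: 16384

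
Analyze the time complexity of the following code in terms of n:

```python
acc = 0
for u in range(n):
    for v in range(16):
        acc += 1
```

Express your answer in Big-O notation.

Each loop level contributes: n × 1. Multiplying the contributions gives O(n).

Answer: O(n)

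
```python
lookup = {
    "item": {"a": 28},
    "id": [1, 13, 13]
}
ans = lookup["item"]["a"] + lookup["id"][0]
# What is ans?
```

Trace:
`lookup = { ...` → lookup = {'item': {'a': 28}, 'id': [1, 13, 13]}
`ans = lookup["item"]["a"] + lookup["id"][0]` → ans = 29
So ans = 29

Answer: 29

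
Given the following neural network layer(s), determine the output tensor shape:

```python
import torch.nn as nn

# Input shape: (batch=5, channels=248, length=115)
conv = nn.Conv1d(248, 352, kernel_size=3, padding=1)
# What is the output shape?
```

Input: (5, 248, 115) -> Output: (5, 352, 115)

Answer: (5, 352, 115)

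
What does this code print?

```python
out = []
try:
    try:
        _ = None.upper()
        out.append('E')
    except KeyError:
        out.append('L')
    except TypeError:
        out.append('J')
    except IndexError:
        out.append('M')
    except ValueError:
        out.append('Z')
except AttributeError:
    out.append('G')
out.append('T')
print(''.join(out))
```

Execution trace: 'G' (outer except AttributeError) → 'T' (after the try/except). Output: GT

Answer: GT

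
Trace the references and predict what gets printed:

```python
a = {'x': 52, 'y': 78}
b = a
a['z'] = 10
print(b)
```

Key concept: dict aliasing.
Step by step:
`a = {'x': 52, 'y': 78}` → a = {'x': 52, 'y': 78}
`b = a` → b = {'x': 52, 'y': 78} (same object as a)
`a['z'] = 10` → a = {'x': 52, 'y': 78, 'z': 10} (same object as b); b = {'x': 52, 'y': 78, 'z': 10} (same object as a)
`print(b)` → prints {'x': 52, 'y': 78, 'z': 10}

Answer: {'x': 52, 'y': 78, 'z': 10}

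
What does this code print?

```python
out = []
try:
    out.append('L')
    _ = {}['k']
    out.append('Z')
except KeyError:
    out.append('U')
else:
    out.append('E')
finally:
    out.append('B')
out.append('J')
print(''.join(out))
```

Execution trace: 'L' (try body) → 'U' (except KeyError) → 'B' (finally) → 'J' (after the try/except). Output: LUBJ

Answer: LUBJ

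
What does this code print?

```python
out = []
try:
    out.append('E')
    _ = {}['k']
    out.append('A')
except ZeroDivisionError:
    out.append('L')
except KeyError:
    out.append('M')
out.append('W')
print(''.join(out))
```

Execution trace: 'E' (try body) → 'M' (except KeyError) → 'W' (after the try/except). Output: EMW

Answer: EMW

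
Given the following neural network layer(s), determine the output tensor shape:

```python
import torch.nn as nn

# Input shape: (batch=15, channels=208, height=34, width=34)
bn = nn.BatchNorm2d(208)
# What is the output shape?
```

Input: (15, 208, 34, 34) -> Output: (15, 208, 34, 34)

Answer: (15, 208, 34, 34)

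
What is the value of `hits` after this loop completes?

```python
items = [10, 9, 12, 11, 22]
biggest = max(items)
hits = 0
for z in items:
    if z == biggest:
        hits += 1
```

Count of max value 22 in [10, 9, 12, 11, 22]
`hits` takes the values: 0 → 1

Answer: 1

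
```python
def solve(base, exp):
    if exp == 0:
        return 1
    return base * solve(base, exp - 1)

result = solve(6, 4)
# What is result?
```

solve(6, 4) = 6 * 6 * 6 * 6 = 1296

Answer: 1296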